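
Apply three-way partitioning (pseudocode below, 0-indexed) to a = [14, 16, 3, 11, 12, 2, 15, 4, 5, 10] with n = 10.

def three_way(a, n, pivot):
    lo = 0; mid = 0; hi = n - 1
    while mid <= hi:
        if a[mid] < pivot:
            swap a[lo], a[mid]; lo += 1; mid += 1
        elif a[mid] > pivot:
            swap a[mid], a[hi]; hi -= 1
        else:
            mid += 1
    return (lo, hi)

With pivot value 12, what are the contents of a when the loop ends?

pivot = 12; lo=0, mid=0, hi=9
a[mid]=14>12: swap a[0],a[9]; hi=8 → [10, 16, 3, 11, 12, 2, 15, 4, 5, 14]
a[mid]=10<12: swap a[0],a[0]; lo=1,mid=1 → [10, 16, 3, 11, 12, 2, 15, 4, 5, 14]
a[mid]=16>12: swap a[1],a[8]; hi=7 → [10, 5, 3, 11, 12, 2, 15, 4, 16, 14]
a[mid]=5<12: swap a[1],a[1]; lo=2,mid=2 → [10, 5, 3, 11, 12, 2, 15, 4, 16, 14]
a[mid]=3<12: swap a[2],a[2]; lo=3,mid=3 → [10, 5, 3, 11, 12, 2, 15, 4, 16, 14]
a[mid]=11<12: swap a[3],a[3]; lo=4,mid=4 → [10, 5, 3, 11, 12, 2, 15, 4, 16, 14]
a[mid]=12=12: mid=5
a[mid]=2<12: swap a[4],a[5]; lo=5,mid=6 → [10, 5, 3, 11, 2, 12, 15, 4, 16, 14]
a[mid]=15>12: swap a[6],a[7]; hi=6 → [10, 5, 3, 11, 2, 12, 4, 15, 16, 14]
a[mid]=4<12: swap a[5],a[6]; lo=6,mid=7 → [10, 5, 3, 11, 2, 4, 12, 15, 16, 14]
end: lo=6, hi=6; a = [10, 5, 3, 11, 2, 4, 12, 15, 16, 14]

[10, 5, 3, 11, 2, 4, 12, 15, 16, 14]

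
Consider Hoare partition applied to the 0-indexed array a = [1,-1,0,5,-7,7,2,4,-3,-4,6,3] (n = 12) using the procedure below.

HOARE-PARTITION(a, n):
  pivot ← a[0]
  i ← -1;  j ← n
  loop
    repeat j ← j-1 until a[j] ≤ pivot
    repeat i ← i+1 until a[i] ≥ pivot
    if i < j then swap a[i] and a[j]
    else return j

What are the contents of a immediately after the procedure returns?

[-4,-1,0,-3,-7,7,2,4,5,1,6,3]

pivot = a[0] = 1; i = -1, j = 12
j→9 (a[9]=-4≤1), i→0 (a[0]=1≥1); i<j, swap → [-4,-1,0,5,-7,7,2,4,-3,1,6,3]
j→8 (a[8]=-3≤1), i→3 (a[3]=5≥1); i<j, swap → [-4,-1,0,-3,-7,7,2,4,5,1,6,3]
j→4, i→5; i≥j, return j=4. a = [-4,-1,0,-3,-7,7,2,4,5,1,6,3]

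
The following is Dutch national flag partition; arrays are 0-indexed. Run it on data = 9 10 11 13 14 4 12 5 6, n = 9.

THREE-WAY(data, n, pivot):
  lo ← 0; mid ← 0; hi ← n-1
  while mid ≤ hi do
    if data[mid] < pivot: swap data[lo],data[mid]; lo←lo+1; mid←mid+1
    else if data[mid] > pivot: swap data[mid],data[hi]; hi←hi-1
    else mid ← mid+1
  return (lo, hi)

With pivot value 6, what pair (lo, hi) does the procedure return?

(2, 2)

lo=0 mid=0 hi=8
9>6: swap(0,8), hi=7 ⇒ 6 10 11 13 14 4 12 5 9
6=6: mid=1
10>6: swap(1,7), hi=6 ⇒ 6 5 11 13 14 4 12 10 9
5<6: swap(0,1), lo=1 mid=2 ⇒ 5 6 11 13 14 4 12 10 9
11>6: swap(2,6), hi=5 ⇒ 5 6 12 13 14 4 11 10 9
12>6: swap(2,5), hi=4 ⇒ 5 6 4 13 14 12 11 10 9
4<6: swap(1,2), lo=2 mid=3 ⇒ 5 4 6 13 14 12 11 10 9
13>6: swap(3,4), hi=3 ⇒ 5 4 6 14 13 12 11 10 9
14>6: swap(3,3), hi=2 ⇒ 5 4 6 14 13 12 11 10 9
done. lo=2 hi=2; data=5 4 6 14 13 12 11 10 9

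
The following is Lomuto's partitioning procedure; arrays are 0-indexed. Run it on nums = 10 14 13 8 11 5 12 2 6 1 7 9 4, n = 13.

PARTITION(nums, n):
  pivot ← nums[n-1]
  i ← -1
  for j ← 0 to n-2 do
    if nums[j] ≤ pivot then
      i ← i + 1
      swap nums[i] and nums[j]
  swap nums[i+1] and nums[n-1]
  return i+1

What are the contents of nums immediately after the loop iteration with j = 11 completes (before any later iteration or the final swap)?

2 1 13 8 11 5 12 10 6 14 7 9 4

pivot = nums[12] = 4; i = -1
j=0: nums[0]=10 > 4 → no swap
j=1: nums[1]=14 > 4 → no swap
j=2: nums[2]=13 > 4 → no swap
j=3: nums[3]=8 > 4 → no swap
j=4: nums[4]=11 > 4 → no swap
j=5: nums[5]=5 > 4 → no swap
j=6: nums[6]=12 > 4 → no swap
j=7: nums[7]=2 ≤ 4 → i=0, swap nums[0],nums[7] → 2 14 13 8 11 5 12 10 6 1 7 9 4
j=8: nums[8]=6 > 4 → no swap
j=9: nums[9]=1 ≤ 4 → i=1, swap nums[1],nums[9] → 2 1 13 8 11 5 12 10 6 14 7 9 4
j=10: nums[10]=7 > 4 → no swap
j=11: nums[11]=9 > 4 → no swap
(after j=11) nums = 2 1 13 8 11 5 12 10 6 14 7 9 4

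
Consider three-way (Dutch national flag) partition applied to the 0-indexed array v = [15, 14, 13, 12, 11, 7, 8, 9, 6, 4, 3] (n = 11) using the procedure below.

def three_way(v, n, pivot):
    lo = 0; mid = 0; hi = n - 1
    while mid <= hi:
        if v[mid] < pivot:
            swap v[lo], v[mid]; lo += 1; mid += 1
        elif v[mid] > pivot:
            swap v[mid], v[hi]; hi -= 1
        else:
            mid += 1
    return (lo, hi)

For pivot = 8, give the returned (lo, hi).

lo=0 mid=0 hi=10
15>8: swap(0,10), hi=9 ⇒ [3, 14, 13, 12, 11, 7, 8, 9, 6, 4, 15]
3<8: swap(0,0), lo=1 mid=1 ⇒ [3, 14, 13, 12, 11, 7, 8, 9, 6, 4, 15]
14>8: swap(1,9), hi=8 ⇒ [3, 4, 13, 12, 11, 7, 8, 9, 6, 14, 15]
4<8: swap(1,1), lo=2 mid=2 ⇒ [3, 4, 13, 12, 11, 7, 8, 9, 6, 14, 15]
13>8: swap(2,8), hi=7 ⇒ [3, 4, 6, 12, 11, 7, 8, 9, 13, 14, 15]
6<8: swap(2,2), lo=3 mid=3 ⇒ [3, 4, 6, 12, 11, 7, 8, 9, 13, 14, 15]
12>8: swap(3,7), hi=6 ⇒ [3, 4, 6, 9, 11, 7, 8, 12, 13, 14, 15]
9>8: swap(3,6), hi=5 ⇒ [3, 4, 6, 8, 11, 7, 9, 12, 13, 14, 15]
8=8: mid=4
11>8: swap(4,5), hi=4 ⇒ [3, 4, 6, 8, 7, 11, 9, 12, 13, 14, 15]
7<8: swap(3,4), lo=4 mid=5 ⇒ [3, 4, 6, 7, 8, 11, 9, 12, 13, 14, 15]
done. lo=4 hi=4; v=[3, 4, 6, 7, 8, 11, 9, 12, 13, 14, 15]

(4, 4)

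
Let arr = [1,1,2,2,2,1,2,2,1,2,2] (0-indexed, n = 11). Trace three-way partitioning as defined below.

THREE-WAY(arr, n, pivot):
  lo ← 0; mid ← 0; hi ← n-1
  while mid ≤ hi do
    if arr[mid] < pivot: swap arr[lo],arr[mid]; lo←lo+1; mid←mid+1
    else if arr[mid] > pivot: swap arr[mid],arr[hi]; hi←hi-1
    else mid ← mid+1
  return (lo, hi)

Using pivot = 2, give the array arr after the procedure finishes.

pivot = 2; lo=0, mid=0, hi=10
arr[mid]=1<2: swap arr[0],arr[0]; lo=1,mid=1 → [1,1,2,2,2,1,2,2,1,2,2]
arr[mid]=1<2: swap arr[1],arr[1]; lo=2,mid=2 → [1,1,2,2,2,1,2,2,1,2,2]
arr[mid]=2=2: mid=3
arr[mid]=2=2: mid=4
arr[mid]=2=2: mid=5
arr[mid]=1<2: swap arr[2],arr[5]; lo=3,mid=6 → [1,1,1,2,2,2,2,2,1,2,2]
arr[mid]=2=2: mid=7
arr[mid]=2=2: mid=8
arr[mid]=1<2: swap arr[3],arr[8]; lo=4,mid=9 → [1,1,1,1,2,2,2,2,2,2,2]
arr[mid]=2=2: mid=10
arr[mid]=2=2: mid=11
end: lo=4, hi=10; arr = [1,1,1,1,2,2,2,2,2,2,2]

[1,1,1,1,2,2,2,2,2,2,2]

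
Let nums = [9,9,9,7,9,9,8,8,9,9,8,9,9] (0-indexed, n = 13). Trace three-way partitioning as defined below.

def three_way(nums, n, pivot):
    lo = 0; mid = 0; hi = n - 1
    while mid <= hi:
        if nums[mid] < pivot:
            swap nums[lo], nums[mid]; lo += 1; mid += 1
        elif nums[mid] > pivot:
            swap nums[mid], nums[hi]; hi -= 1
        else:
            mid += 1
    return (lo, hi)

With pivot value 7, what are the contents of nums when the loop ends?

pivot = 7; lo=0, mid=0, hi=12
nums[mid]=9>7: swap nums[0],nums[12]; hi=11 → [9,9,9,7,9,9,8,8,9,9,8,9,9]
nums[mid]=9>7: swap nums[0],nums[11]; hi=10 → [9,9,9,7,9,9,8,8,9,9,8,9,9]
nums[mid]=9>7: swap nums[0],nums[10]; hi=9 → [8,9,9,7,9,9,8,8,9,9,9,9,9]
nums[mid]=8>7: swap nums[0],nums[9]; hi=8 → [9,9,9,7,9,9,8,8,9,8,9,9,9]
nums[mid]=9>7: swap nums[0],nums[8]; hi=7 → [9,9,9,7,9,9,8,8,9,8,9,9,9]
nums[mid]=9>7: swap nums[0],nums[7]; hi=6 → [8,9,9,7,9,9,8,9,9,8,9,9,9]
nums[mid]=8>7: swap nums[0],nums[6]; hi=5 → [8,9,9,7,9,9,8,9,9,8,9,9,9]
nums[mid]=8>7: swap nums[0],nums[5]; hi=4 → [9,9,9,7,9,8,8,9,9,8,9,9,9]
nums[mid]=9>7: swap nums[0],nums[4]; hi=3 → [9,9,9,7,9,8,8,9,9,8,9,9,9]
nums[mid]=9>7: swap nums[0],nums[3]; hi=2 → [7,9,9,9,9,8,8,9,9,8,9,9,9]
nums[mid]=7=7: mid=1
nums[mid]=9>7: swap nums[1],nums[2]; hi=1 → [7,9,9,9,9,8,8,9,9,8,9,9,9]
nums[mid]=9>7: swap nums[1],nums[1]; hi=0 → [7,9,9,9,9,8,8,9,9,8,9,9,9]
end: lo=0, hi=0; nums = [7,9,9,9,9,8,8,9,9,8,9,9,9]

[7,9,9,9,9,8,8,9,9,8,9,9,9]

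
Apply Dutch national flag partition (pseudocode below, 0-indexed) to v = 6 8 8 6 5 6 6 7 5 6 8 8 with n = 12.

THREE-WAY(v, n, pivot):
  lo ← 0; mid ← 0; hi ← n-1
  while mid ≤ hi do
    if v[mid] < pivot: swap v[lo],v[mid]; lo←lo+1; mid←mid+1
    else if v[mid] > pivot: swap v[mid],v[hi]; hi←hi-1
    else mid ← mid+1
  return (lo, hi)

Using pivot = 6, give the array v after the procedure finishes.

5 5 6 6 6 6 6 7 8 8 8 8

pivot = 6; lo=0, mid=0, hi=11
v[mid]=6=6: mid=1
v[mid]=8>6: swap v[1],v[11]; hi=10 → 6 8 8 6 5 6 6 7 5 6 8 8
v[mid]=8>6: swap v[1],v[10]; hi=9 → 6 8 8 6 5 6 6 7 5 6 8 8
v[mid]=8>6: swap v[1],v[9]; hi=8 → 6 6 8 6 5 6 6 7 5 8 8 8
v[mid]=6=6: mid=2
v[mid]=8>6: swap v[2],v[8]; hi=7 → 6 6 5 6 5 6 6 7 8 8 8 8
v[mid]=5<6: swap v[0],v[2]; lo=1,mid=3 → 5 6 6 6 5 6 6 7 8 8 8 8
v[mid]=6=6: mid=4
v[mid]=5<6: swap v[1],v[4]; lo=2,mid=5 → 5 5 6 6 6 6 6 7 8 8 8 8
v[mid]=6=6: mid=6
v[mid]=6=6: mid=7
v[mid]=7>6: swap v[7],v[7]; hi=6 → 5 5 6 6 6 6 6 7 8 8 8 8
end: lo=2, hi=6; v = 5 5 6 6 6 6 6 7 8 8 8 8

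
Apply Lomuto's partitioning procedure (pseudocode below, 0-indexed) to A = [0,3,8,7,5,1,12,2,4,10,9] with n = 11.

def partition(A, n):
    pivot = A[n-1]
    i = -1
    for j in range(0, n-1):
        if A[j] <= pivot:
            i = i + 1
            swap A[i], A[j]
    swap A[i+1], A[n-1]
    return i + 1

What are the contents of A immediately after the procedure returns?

[0,3,8,7,5,1,2,4,9,10,12]

pivot = A[10] = 9; i = -1
j=0: A[0]=0 ≤ 9 → i=0, swap A[0],A[0] (no change) → [0,3,8,7,5,1,12,2,4,10,9]
j=1: A[1]=3 ≤ 9 → i=1, swap A[1],A[1] (no change) → [0,3,8,7,5,1,12,2,4,10,9]
j=2: A[2]=8 ≤ 9 → i=2, swap A[2],A[2] (no change) → [0,3,8,7,5,1,12,2,4,10,9]
j=3: A[3]=7 ≤ 9 → i=3, swap A[3],A[3] (no change) → [0,3,8,7,5,1,12,2,4,10,9]
j=4: A[4]=5 ≤ 9 → i=4, swap A[4],A[4] (no change) → [0,3,8,7,5,1,12,2,4,10,9]
j=5: A[5]=1 ≤ 9 → i=5, swap A[5],A[5] (no change) → [0,3,8,7,5,1,12,2,4,10,9]
j=6: A[6]=12 > 9 → no swap
j=7: A[7]=2 ≤ 9 → i=6, swap A[6],A[7] → [0,3,8,7,5,1,2,12,4,10,9]
j=8: A[8]=4 ≤ 9 → i=7, swap A[7],A[8] → [0,3,8,7,5,1,2,4,12,10,9]
j=9: A[9]=10 > 9 → no swap
final swap A[8],A[10] → [0,3,8,7,5,1,2,4,9,10,12]; return 8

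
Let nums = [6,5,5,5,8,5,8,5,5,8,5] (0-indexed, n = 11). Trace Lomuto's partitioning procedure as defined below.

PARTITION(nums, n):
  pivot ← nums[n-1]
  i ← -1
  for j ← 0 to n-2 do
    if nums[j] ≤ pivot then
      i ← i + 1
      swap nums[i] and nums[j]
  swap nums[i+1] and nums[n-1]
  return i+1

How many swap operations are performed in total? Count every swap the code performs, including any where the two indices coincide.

pivot = nums[10] = 5; i = -1
j=0: nums[0]=6 > 5 → no swap
j=1: nums[1]=5 ≤ 5 → i=0, swap nums[0],nums[1] → [5,6,5,5,8,5,8,5,5,8,5]
j=2: nums[2]=5 ≤ 5 → i=1, swap nums[1],nums[2] → [5,5,6,5,8,5,8,5,5,8,5]
j=3: nums[3]=5 ≤ 5 → i=2, swap nums[2],nums[3] → [5,5,5,6,8,5,8,5,5,8,5]
j=4: nums[4]=8 > 5 → no swap
j=5: nums[5]=5 ≤ 5 → i=3, swap nums[3],nums[5] → [5,5,5,5,8,6,8,5,5,8,5]
j=6: nums[6]=8 > 5 → no swap
j=7: nums[7]=5 ≤ 5 → i=4, swap nums[4],nums[7] → [5,5,5,5,5,6,8,8,5,8,5]
j=8: nums[8]=5 ≤ 5 → i=5, swap nums[5],nums[8] → [5,5,5,5,5,5,8,8,6,8,5]
j=9: nums[9]=8 > 5 → no swap
final swap nums[6],nums[10] → [5,5,5,5,5,5,5,8,6,8,8]; return 6

7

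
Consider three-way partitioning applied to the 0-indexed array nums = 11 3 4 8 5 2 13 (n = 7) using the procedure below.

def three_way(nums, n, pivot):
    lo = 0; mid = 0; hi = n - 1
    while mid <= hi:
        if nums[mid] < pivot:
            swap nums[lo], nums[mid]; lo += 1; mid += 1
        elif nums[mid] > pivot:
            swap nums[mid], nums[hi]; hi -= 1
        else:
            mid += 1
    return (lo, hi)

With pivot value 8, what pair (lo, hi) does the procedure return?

(4, 4)

lo=0 mid=0 hi=6
11>8: swap(0,6), hi=5 ⇒ 13 3 4 8 5 2 11
13>8: swap(0,5), hi=4 ⇒ 2 3 4 8 5 13 11
2<8: swap(0,0), lo=1 mid=1 ⇒ 2 3 4 8 5 13 11
3<8: swap(1,1), lo=2 mid=2 ⇒ 2 3 4 8 5 13 11
4<8: swap(2,2), lo=3 mid=3 ⇒ 2 3 4 8 5 13 11
8=8: mid=4
5<8: swap(3,4), lo=4 mid=5 ⇒ 2 3 4 5 8 13 11
done. lo=4 hi=4; nums=2 3 4 5 8 13 11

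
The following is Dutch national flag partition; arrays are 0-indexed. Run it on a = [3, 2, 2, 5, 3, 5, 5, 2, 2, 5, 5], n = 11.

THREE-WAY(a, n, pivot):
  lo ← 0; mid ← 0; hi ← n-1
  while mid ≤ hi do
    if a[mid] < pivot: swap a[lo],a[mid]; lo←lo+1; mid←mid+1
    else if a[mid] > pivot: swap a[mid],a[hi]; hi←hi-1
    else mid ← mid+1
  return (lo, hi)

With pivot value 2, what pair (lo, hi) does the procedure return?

pivot = 2; lo=0, mid=0, hi=10
a[mid]=3>2: swap a[0],a[10]; hi=9 → [5, 2, 2, 5, 3, 5, 5, 2, 2, 5, 3]
a[mid]=5>2: swap a[0],a[9]; hi=8 → [5, 2, 2, 5, 3, 5, 5, 2, 2, 5, 3]
a[mid]=5>2: swap a[0],a[8]; hi=7 → [2, 2, 2, 5, 3, 5, 5, 2, 5, 5, 3]
a[mid]=2=2: mid=1
a[mid]=2=2: mid=2
a[mid]=2=2: mid=3
a[mid]=5>2: swap a[3],a[7]; hi=6 → [2, 2, 2, 2, 3, 5, 5, 5, 5, 5, 3]
a[mid]=2=2: mid=4
a[mid]=3>2: swap a[4],a[6]; hi=5 → [2, 2, 2, 2, 5, 5, 3, 5, 5, 5, 3]
a[mid]=5>2: swap a[4],a[5]; hi=4 → [2, 2, 2, 2, 5, 5, 3, 5, 5, 5, 3]
a[mid]=5>2: swap a[4],a[4]; hi=3 → [2, 2, 2, 2, 5, 5, 3, 5, 5, 5, 3]
end: lo=0, hi=3; a = [2, 2, 2, 2, 5, 5, 3, 5, 5, 5, 3]

(0, 3)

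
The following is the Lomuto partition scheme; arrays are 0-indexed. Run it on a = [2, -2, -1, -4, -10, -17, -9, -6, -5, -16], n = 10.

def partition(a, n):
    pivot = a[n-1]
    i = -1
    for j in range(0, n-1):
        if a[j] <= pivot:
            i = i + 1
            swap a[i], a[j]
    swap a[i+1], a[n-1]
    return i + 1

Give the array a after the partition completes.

pivot = a[9] = -16; i = -1
j=0: a[0]=2 > -16 → no swap
j=1: a[1]=-2 > -16 → no swap
j=2: a[2]=-1 > -16 → no swap
j=3: a[3]=-4 > -16 → no swap
j=4: a[4]=-10 > -16 → no swap
j=5: a[5]=-17 ≤ -16 → i=0, swap a[0],a[5] → [-17, -2, -1, -4, -10, 2, -9, -6, -5, -16]
j=6: a[6]=-9 > -16 → no swap
j=7: a[7]=-6 > -16 → no swap
j=8: a[8]=-5 > -16 → no swap
final swap a[1],a[9] → [-17, -16, -1, -4, -10, 2, -9, -6, -5, -2]; return 1

[-17, -16, -1, -4, -10, 2, -9, -6, -5, -2]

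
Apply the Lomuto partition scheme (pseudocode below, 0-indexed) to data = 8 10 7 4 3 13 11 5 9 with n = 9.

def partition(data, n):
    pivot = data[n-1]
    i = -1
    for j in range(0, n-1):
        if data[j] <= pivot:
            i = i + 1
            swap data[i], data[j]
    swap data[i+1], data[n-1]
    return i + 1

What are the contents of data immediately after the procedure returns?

pivot=9, i=-1
j=0: 8≤9, i=0, swap(0,0) ⇒ 8 10 7 4 3 13 11 5 9
j=1: 10>9, skip
j=2: 7≤9, i=1, swap(1,2) ⇒ 8 7 10 4 3 13 11 5 9
j=3: 4≤9, i=2, swap(2,3) ⇒ 8 7 4 10 3 13 11 5 9
j=4: 3≤9, i=3, swap(3,4) ⇒ 8 7 4 3 10 13 11 5 9
j=5: 13>9, skip
j=6: 11>9, skip
j=7: 5≤9, i=4, swap(4,7) ⇒ 8 7 4 3 5 13 11 10 9
swap(5,8) ⇒ 8 7 4 3 5 9 11 10 13; return 5

8 7 4 3 5 9 11 10 13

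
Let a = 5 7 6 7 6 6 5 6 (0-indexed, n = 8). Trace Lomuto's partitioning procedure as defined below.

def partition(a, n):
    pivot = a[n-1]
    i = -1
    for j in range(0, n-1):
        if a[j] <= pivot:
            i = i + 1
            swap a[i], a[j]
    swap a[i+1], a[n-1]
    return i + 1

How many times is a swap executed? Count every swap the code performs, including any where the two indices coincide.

pivot=6, i=-1
j=0: 5≤6, i=0, swap(0,0) ⇒ 5 7 6 7 6 6 5 6
j=1: 7>6, skip
j=2: 6≤6, i=1, swap(1,2) ⇒ 5 6 7 7 6 6 5 6
j=3: 7>6, skip
j=4: 6≤6, i=2, swap(2,4) ⇒ 5 6 6 7 7 6 5 6
j=5: 6≤6, i=3, swap(3,5) ⇒ 5 6 6 6 7 7 5 6
j=6: 5≤6, i=4, swap(4,6) ⇒ 5 6 6 6 5 7 7 6
swap(5,7) ⇒ 5 6 6 6 5 6 7 7; return 5

6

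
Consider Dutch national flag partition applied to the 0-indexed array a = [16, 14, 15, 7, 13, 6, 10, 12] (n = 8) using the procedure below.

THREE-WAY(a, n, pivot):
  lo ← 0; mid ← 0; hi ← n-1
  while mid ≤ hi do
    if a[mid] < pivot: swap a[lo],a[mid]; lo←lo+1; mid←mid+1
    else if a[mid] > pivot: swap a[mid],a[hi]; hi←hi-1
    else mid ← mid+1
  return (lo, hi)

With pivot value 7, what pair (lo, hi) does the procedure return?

pivot = 7; lo=0, mid=0, hi=7
a[mid]=16>7: swap a[0],a[7]; hi=6 → [12, 14, 15, 7, 13, 6, 10, 16]
a[mid]=12>7: swap a[0],a[6]; hi=5 → [10, 14, 15, 7, 13, 6, 12, 16]
a[mid]=10>7: swap a[0],a[5]; hi=4 → [6, 14, 15, 7, 13, 10, 12, 16]
a[mid]=6<7: swap a[0],a[0]; lo=1,mid=1 → [6, 14, 15, 7, 13, 10, 12, 16]
a[mid]=14>7: swap a[1],a[4]; hi=3 → [6, 13, 15, 7, 14, 10, 12, 16]
a[mid]=13>7: swap a[1],a[3]; hi=2 → [6, 7, 15, 13, 14, 10, 12, 16]
a[mid]=7=7: mid=2
a[mid]=15>7: swap a[2],a[2]; hi=1 → [6, 7, 15, 13, 14, 10, 12, 16]
end: lo=1, hi=1; a = [6, 7, 15, 13, 14, 10, 12, 16]

(1, 1)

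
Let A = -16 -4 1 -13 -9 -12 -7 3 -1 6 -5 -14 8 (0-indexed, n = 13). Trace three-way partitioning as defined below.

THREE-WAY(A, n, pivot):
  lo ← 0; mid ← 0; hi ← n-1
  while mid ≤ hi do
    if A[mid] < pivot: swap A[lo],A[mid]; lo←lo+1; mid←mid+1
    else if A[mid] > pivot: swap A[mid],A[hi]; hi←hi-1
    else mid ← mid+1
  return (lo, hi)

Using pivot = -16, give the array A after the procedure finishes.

-16 1 -13 -9 -12 -7 3 -1 6 -5 -14 8 -4

lo=0 mid=0 hi=12
-16=-16: mid=1
-4>-16: swap(1,12), hi=11 ⇒ -16 8 1 -13 -9 -12 -7 3 -1 6 -5 -14 -4
8>-16: swap(1,11), hi=10 ⇒ -16 -14 1 -13 -9 -12 -7 3 -1 6 -5 8 -4
-14>-16: swap(1,10), hi=9 ⇒ -16 -5 1 -13 -9 -12 -7 3 -1 6 -14 8 -4
-5>-16: swap(1,9), hi=8 ⇒ -16 6 1 -13 -9 -12 -7 3 -1 -5 -14 8 -4
6>-16: swap(1,8), hi=7 ⇒ -16 -1 1 -13 -9 -12 -7 3 6 -5 -14 8 -4
-1>-16: swap(1,7), hi=6 ⇒ -16 3 1 -13 -9 -12 -7 -1 6 -5 -14 8 -4
3>-16: swap(1,6), hi=5 ⇒ -16 -7 1 -13 -9 -12 3 -1 6 -5 -14 8 -4
-7>-16: swap(1,5), hi=4 ⇒ -16 -12 1 -13 -9 -7 3 -1 6 -5 -14 8 -4
-12>-16: swap(1,4), hi=3 ⇒ -16 -9 1 -13 -12 -7 3 -1 6 -5 -14 8 -4
-9>-16: swap(1,3), hi=2 ⇒ -16 -13 1 -9 -12 -7 3 -1 6 -5 -14 8 -4
-13>-16: swap(1,2), hi=1 ⇒ -16 1 -13 -9 -12 -7 3 -1 6 -5 -14 8 -4
1>-16: swap(1,1), hi=0 ⇒ -16 1 -13 -9 -12 -7 3 -1 6 -5 -14 8 -4
done. lo=0 hi=0; A=-16 1 -13 -9 -12 -7 3 -1 6 -5 -14 8 -4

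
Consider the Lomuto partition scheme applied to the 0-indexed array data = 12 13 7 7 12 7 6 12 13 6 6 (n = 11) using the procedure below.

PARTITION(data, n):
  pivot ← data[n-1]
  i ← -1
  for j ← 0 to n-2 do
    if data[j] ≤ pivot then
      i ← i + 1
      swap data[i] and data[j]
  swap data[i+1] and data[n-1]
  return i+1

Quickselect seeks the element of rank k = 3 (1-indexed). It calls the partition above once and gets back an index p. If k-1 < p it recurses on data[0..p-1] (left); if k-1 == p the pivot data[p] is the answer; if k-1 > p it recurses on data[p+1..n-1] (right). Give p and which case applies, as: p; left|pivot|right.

2; pivot

pivot = data[10] = 6; i = -1
j=0: data[0]=12 > 6 → no swap
j=1: data[1]=13 > 6 → no swap
j=2: data[2]=7 > 6 → no swap
j=3: data[3]=7 > 6 → no swap
j=4: data[4]=12 > 6 → no swap
j=5: data[5]=7 > 6 → no swap
j=6: data[6]=6 ≤ 6 → i=0, swap data[0],data[6] → 6 13 7 7 12 7 12 12 13 6 6
j=7: data[7]=12 > 6 → no swap
j=8: data[8]=13 > 6 → no swap
j=9: data[9]=6 ≤ 6 → i=1, swap data[1],data[9] → 6 6 7 7 12 7 12 12 13 13 6
final swap data[2],data[10] → 6 6 6 7 12 7 12 12 13 13 7; return 2
p = 2; k-1 = 2 == 2 ⇒ pivot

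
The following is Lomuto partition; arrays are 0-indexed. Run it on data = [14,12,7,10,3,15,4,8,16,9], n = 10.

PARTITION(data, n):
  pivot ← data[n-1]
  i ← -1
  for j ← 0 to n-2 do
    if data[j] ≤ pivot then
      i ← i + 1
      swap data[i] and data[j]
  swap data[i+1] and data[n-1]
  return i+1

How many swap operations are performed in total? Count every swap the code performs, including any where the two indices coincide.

5

pivot = data[9] = 9; i = -1
j=0: data[0]=14 > 9 → no swap
j=1: data[1]=12 > 9 → no swap
j=2: data[2]=7 ≤ 9 → i=0, swap data[0],data[2] → [7,12,14,10,3,15,4,8,16,9]
j=3: data[3]=10 > 9 → no swap
j=4: data[4]=3 ≤ 9 → i=1, swap data[1],data[4] → [7,3,14,10,12,15,4,8,16,9]
j=5: data[5]=15 > 9 → no swap
j=6: data[6]=4 ≤ 9 → i=2, swap data[2],data[6] → [7,3,4,10,12,15,14,8,16,9]
j=7: data[7]=8 ≤ 9 → i=3, swap data[3],data[7] → [7,3,4,8,12,15,14,10,16,9]
j=8: data[8]=16 > 9 → no swap
final swap data[4],data[9] → [7,3,4,8,9,15,14,10,16,12]; return 4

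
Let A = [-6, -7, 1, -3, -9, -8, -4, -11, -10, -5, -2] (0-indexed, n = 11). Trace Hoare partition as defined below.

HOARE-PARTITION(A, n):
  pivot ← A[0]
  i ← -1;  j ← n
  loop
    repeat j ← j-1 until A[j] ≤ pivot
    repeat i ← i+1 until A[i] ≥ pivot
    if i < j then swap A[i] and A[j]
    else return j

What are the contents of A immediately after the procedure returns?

pivot = A[0] = -6; i = -1, j = 11
j→8 (A[8]=-10≤-6), i→0 (A[0]=-6≥-6); i<j, swap → [-10, -7, 1, -3, -9, -8, -4, -11, -6, -5, -2]
j→7 (A[7]=-11≤-6), i→2 (A[2]=1≥-6); i<j, swap → [-10, -7, -11, -3, -9, -8, -4, 1, -6, -5, -2]
j→5 (A[5]=-8≤-6), i→3 (A[3]=-3≥-6); i<j, swap → [-10, -7, -11, -8, -9, -3, -4, 1, -6, -5, -2]
j→4, i→5; i≥j, return j=4. A = [-10, -7, -11, -8, -9, -3, -4, 1, -6, -5, -2]

[-10, -7, -11, -8, -9, -3, -4, 1, -6, -5, -2]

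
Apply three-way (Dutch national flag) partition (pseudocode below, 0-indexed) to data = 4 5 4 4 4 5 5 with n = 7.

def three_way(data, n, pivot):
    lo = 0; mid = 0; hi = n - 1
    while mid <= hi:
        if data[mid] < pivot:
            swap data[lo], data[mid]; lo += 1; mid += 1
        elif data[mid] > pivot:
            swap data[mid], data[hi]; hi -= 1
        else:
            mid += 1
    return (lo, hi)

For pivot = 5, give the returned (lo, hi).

lo=0 mid=0 hi=6
4<5: swap(0,0), lo=1 mid=1 ⇒ 4 5 4 4 4 5 5
5=5: mid=2
4<5: swap(1,2), lo=2 mid=3 ⇒ 4 4 5 4 4 5 5
4<5: swap(2,3), lo=3 mid=4 ⇒ 4 4 4 5 4 5 5
4<5: swap(3,4), lo=4 mid=5 ⇒ 4 4 4 4 5 5 5
5=5: mid=6
5=5: mid=7
done. lo=4 hi=6; data=4 4 4 4 5 5 5

(4, 6)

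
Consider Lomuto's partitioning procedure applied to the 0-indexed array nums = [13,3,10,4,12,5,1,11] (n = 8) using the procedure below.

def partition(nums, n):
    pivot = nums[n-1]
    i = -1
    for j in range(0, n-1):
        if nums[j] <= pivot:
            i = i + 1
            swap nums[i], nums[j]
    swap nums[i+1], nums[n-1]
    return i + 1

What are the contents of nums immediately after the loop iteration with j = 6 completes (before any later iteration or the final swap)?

pivot=11, i=-1
j=0: 13>11, skip
j=1: 3≤11, i=0, swap(0,1) ⇒ [3,13,10,4,12,5,1,11]
j=2: 10≤11, i=1, swap(1,2) ⇒ [3,10,13,4,12,5,1,11]
j=3: 4≤11, i=2, swap(2,3) ⇒ [3,10,4,13,12,5,1,11]
j=4: 12>11, skip
j=5: 5≤11, i=3, swap(3,5) ⇒ [3,10,4,5,12,13,1,11]
j=6: 1≤11, i=4, swap(4,6) ⇒ [3,10,4,5,1,13,12,11]
(after j=6) nums = [3,10,4,5,1,13,12,11]

[3,10,4,5,1,13,12,11]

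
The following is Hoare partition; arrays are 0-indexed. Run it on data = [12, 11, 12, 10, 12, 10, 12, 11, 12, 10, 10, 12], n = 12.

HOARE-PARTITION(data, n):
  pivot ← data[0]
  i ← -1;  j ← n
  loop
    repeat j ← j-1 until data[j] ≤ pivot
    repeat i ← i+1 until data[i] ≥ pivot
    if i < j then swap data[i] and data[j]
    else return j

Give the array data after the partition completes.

pivot = data[0] = 12; i = -1, j = 12
j→11 (data[11]=12≤12), i→0 (data[0]=12≥12); i<j, swap → [12, 11, 12, 10, 12, 10, 12, 11, 12, 10, 10, 12]
j→10 (data[10]=10≤12), i→2 (data[2]=12≥12); i<j, swap → [12, 11, 10, 10, 12, 10, 12, 11, 12, 10, 12, 12]
j→9 (data[9]=10≤12), i→4 (data[4]=12≥12); i<j, swap → [12, 11, 10, 10, 10, 10, 12, 11, 12, 12, 12, 12]
j→8 (data[8]=12≤12), i→6 (data[6]=12≥12); i<j, swap → [12, 11, 10, 10, 10, 10, 12, 11, 12, 12, 12, 12]
j→7, i→8; i≥j, return j=7. data = [12, 11, 10, 10, 10, 10, 12, 11, 12, 12, 12, 12]

[12, 11, 10, 10, 10, 10, 12, 11, 12, 12, 12, 12]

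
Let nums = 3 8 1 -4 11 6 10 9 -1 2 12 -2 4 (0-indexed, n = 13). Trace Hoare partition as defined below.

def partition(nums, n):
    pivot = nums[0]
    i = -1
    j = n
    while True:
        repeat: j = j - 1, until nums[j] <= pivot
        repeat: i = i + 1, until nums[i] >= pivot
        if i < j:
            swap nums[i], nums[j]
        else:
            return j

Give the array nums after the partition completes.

-2 2 1 -4 -1 6 10 9 11 8 12 3 4

pivot = nums[0] = 3; i = -1, j = 13
j→11 (nums[11]=-2≤3), i→0 (nums[0]=3≥3); i<j, swap → -2 8 1 -4 11 6 10 9 -1 2 12 3 4
j→9 (nums[9]=2≤3), i→1 (nums[1]=8≥3); i<j, swap → -2 2 1 -4 11 6 10 9 -1 8 12 3 4
j→8 (nums[8]=-1≤3), i→4 (nums[4]=11≥3); i<j, swap → -2 2 1 -4 -1 6 10 9 11 8 12 3 4
j→4, i→5; i≥j, return j=4. nums = -2 2 1 -4 -1 6 10 9 11 8 12 3 4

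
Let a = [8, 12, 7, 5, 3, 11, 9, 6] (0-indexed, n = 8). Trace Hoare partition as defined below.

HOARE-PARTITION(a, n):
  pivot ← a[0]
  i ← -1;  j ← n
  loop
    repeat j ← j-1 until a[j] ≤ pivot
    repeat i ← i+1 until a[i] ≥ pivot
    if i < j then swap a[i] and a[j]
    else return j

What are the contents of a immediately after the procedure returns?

pivot = a[0] = 8; i = -1, j = 8
j→7 (a[7]=6≤8), i→0 (a[0]=8≥8); i<j, swap → [6, 12, 7, 5, 3, 11, 9, 8]
j→4 (a[4]=3≤8), i→1 (a[1]=12≥8); i<j, swap → [6, 3, 7, 5, 12, 11, 9, 8]
j→3, i→4; i≥j, return j=3. a = [6, 3, 7, 5, 12, 11, 9, 8]

[6, 3, 7, 5, 12, 11, 9, 8]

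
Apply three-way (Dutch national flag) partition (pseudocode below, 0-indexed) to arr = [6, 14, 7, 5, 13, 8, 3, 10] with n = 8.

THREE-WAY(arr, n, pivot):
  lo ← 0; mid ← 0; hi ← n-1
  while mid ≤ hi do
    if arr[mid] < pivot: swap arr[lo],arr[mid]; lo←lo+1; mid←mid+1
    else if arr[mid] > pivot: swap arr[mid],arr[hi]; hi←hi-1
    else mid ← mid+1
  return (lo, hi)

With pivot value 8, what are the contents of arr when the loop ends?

[6, 3, 7, 5, 8, 13, 10, 14]

pivot = 8; lo=0, mid=0, hi=7
arr[mid]=6<8: swap arr[0],arr[0]; lo=1,mid=1 → [6, 14, 7, 5, 13, 8, 3, 10]
arr[mid]=14>8: swap arr[1],arr[7]; hi=6 → [6, 10, 7, 5, 13, 8, 3, 14]
arr[mid]=10>8: swap arr[1],arr[6]; hi=5 → [6, 3, 7, 5, 13, 8, 10, 14]
arr[mid]=3<8: swap arr[1],arr[1]; lo=2,mid=2 → [6, 3, 7, 5, 13, 8, 10, 14]
arr[mid]=7<8: swap arr[2],arr[2]; lo=3,mid=3 → [6, 3, 7, 5, 13, 8, 10, 14]
arr[mid]=5<8: swap arr[3],arr[3]; lo=4,mid=4 → [6, 3, 7, 5, 13, 8, 10, 14]
arr[mid]=13>8: swap arr[4],arr[5]; hi=4 → [6, 3, 7, 5, 8, 13, 10, 14]
arr[mid]=8=8: mid=5
end: lo=4, hi=4; arr = [6, 3, 7, 5, 8, 13, 10, 14]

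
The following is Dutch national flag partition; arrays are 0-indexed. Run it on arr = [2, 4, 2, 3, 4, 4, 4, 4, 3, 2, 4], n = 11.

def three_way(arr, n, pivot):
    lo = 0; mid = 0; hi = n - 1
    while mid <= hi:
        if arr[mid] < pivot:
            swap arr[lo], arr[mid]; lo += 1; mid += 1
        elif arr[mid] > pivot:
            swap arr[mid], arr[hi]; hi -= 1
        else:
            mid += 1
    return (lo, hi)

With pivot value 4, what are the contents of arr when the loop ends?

[2, 2, 3, 3, 2, 4, 4, 4, 4, 4, 4]

lo=0 mid=0 hi=10
2<4: swap(0,0), lo=1 mid=1 ⇒ [2, 4, 2, 3, 4, 4, 4, 4, 3, 2, 4]
4=4: mid=2
2<4: swap(1,2), lo=2 mid=3 ⇒ [2, 2, 4, 3, 4, 4, 4, 4, 3, 2, 4]
3<4: swap(2,3), lo=3 mid=4 ⇒ [2, 2, 3, 4, 4, 4, 4, 4, 3, 2, 4]
4=4: mid=5
4=4: mid=6
4=4: mid=7
4=4: mid=8
3<4: swap(3,8), lo=4 mid=9 ⇒ [2, 2, 3, 3, 4, 4, 4, 4, 4, 2, 4]
2<4: swap(4,9), lo=5 mid=10 ⇒ [2, 2, 3, 3, 2, 4, 4, 4, 4, 4, 4]
4=4: mid=11
done. lo=5 hi=10; arr=[2, 2, 3, 3, 2, 4, 4, 4, 4, 4, 4]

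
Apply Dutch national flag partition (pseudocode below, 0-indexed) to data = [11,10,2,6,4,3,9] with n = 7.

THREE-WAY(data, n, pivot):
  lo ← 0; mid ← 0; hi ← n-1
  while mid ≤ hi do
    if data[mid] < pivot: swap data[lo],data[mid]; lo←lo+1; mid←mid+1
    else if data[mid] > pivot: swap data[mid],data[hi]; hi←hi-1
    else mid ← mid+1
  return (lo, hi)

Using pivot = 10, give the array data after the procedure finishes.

[9,2,6,4,3,10,11]

pivot = 10; lo=0, mid=0, hi=6
data[mid]=11>10: swap data[0],data[6]; hi=5 → [9,10,2,6,4,3,11]
data[mid]=9<10: swap data[0],data[0]; lo=1,mid=1 → [9,10,2,6,4,3,11]
data[mid]=10=10: mid=2
data[mid]=2<10: swap data[1],data[2]; lo=2,mid=3 → [9,2,10,6,4,3,11]
data[mid]=6<10: swap data[2],data[3]; lo=3,mid=4 → [9,2,6,10,4,3,11]
data[mid]=4<10: swap data[3],data[4]; lo=4,mid=5 → [9,2,6,4,10,3,11]
data[mid]=3<10: swap data[4],data[5]; lo=5,mid=6 → [9,2,6,4,3,10,11]
end: lo=5, hi=5; data = [9,2,6,4,3,10,11]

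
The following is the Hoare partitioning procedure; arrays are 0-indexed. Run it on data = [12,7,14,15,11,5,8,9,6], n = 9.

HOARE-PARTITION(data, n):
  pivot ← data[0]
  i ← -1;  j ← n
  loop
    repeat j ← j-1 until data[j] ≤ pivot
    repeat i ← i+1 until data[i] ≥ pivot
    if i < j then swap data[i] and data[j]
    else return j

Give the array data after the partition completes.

[6,7,9,8,11,5,15,14,12]

pivot = data[0] = 12; i = -1, j = 9
j→8 (data[8]=6≤12), i→0 (data[0]=12≥12); i<j, swap → [6,7,14,15,11,5,8,9,12]
j→7 (data[7]=9≤12), i→2 (data[2]=14≥12); i<j, swap → [6,7,9,15,11,5,8,14,12]
j→6 (data[6]=8≤12), i→3 (data[3]=15≥12); i<j, swap → [6,7,9,8,11,5,15,14,12]
j→5, i→6; i≥j, return j=5. data = [6,7,9,8,11,5,15,14,12]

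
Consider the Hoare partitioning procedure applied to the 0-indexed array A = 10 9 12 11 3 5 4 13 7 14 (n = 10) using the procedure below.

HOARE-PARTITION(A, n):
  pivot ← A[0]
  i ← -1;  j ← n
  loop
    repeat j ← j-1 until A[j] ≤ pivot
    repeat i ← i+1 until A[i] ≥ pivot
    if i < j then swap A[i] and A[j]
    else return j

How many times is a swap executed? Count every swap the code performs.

pivot=10
j stops at 8 (7), i stops at 0 (10); swap ⇒ 7 9 12 11 3 5 4 13 10 14
j stops at 6 (4), i stops at 2 (12); swap ⇒ 7 9 4 11 3 5 12 13 10 14
j stops at 5 (5), i stops at 3 (11); swap ⇒ 7 9 4 5 3 11 12 13 10 14
j stops at 4, i stops at 5; i≥j ⇒ return 4. A=7 9 4 5 3 11 12 13 10 14

3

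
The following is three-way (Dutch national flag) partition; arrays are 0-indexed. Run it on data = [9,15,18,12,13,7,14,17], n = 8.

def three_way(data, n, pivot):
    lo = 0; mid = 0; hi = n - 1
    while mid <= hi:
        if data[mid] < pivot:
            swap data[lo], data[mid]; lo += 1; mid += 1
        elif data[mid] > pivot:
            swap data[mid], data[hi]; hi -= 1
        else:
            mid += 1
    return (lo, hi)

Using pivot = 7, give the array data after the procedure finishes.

[7,18,12,13,15,14,17,9]

pivot = 7; lo=0, mid=0, hi=7
data[mid]=9>7: swap data[0],data[7]; hi=6 → [17,15,18,12,13,7,14,9]
data[mid]=17>7: swap data[0],data[6]; hi=5 → [14,15,18,12,13,7,17,9]
data[mid]=14>7: swap data[0],data[5]; hi=4 → [7,15,18,12,13,14,17,9]
data[mid]=7=7: mid=1
data[mid]=15>7: swap data[1],data[4]; hi=3 → [7,13,18,12,15,14,17,9]
data[mid]=13>7: swap data[1],data[3]; hi=2 → [7,12,18,13,15,14,17,9]
data[mid]=12>7: swap data[1],data[2]; hi=1 → [7,18,12,13,15,14,17,9]
data[mid]=18>7: swap data[1],data[1]; hi=0 → [7,18,12,13,15,14,17,9]
end: lo=0, hi=0; data = [7,18,12,13,15,14,17,9]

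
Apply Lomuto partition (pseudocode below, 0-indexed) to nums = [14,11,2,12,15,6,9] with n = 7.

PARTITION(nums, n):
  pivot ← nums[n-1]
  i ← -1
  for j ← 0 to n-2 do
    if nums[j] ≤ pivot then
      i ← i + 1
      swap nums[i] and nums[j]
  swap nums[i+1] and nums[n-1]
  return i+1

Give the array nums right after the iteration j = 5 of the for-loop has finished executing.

pivot=9, i=-1
j=0: 14>9, skip
j=1: 11>9, skip
j=2: 2≤9, i=0, swap(0,2) ⇒ [2,11,14,12,15,6,9]
j=3: 12>9, skip
j=4: 15>9, skip
j=5: 6≤9, i=1, swap(1,5) ⇒ [2,6,14,12,15,11,9]
(after j=5) nums = [2,6,14,12,15,11,9]

[2,6,14,12,15,11,9]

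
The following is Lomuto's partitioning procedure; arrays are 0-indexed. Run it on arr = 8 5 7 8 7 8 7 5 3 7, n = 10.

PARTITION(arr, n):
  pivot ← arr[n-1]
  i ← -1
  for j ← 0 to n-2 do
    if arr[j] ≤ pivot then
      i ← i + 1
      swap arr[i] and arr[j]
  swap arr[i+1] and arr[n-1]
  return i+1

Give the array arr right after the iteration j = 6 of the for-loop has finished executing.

5 7 7 7 8 8 8 5 3 7

pivot=7, i=-1
j=0: 8>7, skip
j=1: 5≤7, i=0, swap(0,1) ⇒ 5 8 7 8 7 8 7 5 3 7
j=2: 7≤7, i=1, swap(1,2) ⇒ 5 7 8 8 7 8 7 5 3 7
j=3: 8>7, skip
j=4: 7≤7, i=2, swap(2,4) ⇒ 5 7 7 8 8 8 7 5 3 7
j=5: 8>7, skip
j=6: 7≤7, i=3, swap(3,6) ⇒ 5 7 7 7 8 8 8 5 3 7
(after j=6) arr = 5 7 7 7 8 8 8 5 3 7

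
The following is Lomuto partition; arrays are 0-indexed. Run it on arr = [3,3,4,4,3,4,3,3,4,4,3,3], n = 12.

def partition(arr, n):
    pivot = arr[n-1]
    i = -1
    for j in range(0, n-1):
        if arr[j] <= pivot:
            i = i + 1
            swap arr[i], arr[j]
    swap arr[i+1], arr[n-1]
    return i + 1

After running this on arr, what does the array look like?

pivot = arr[11] = 3; i = -1
j=0: arr[0]=3 ≤ 3 → i=0, swap arr[0],arr[0] (no change) → [3,3,4,4,3,4,3,3,4,4,3,3]
j=1: arr[1]=3 ≤ 3 → i=1, swap arr[1],arr[1] (no change) → [3,3,4,4,3,4,3,3,4,4,3,3]
j=2: arr[2]=4 > 3 → no swap
j=3: arr[3]=4 > 3 → no swap
j=4: arr[4]=3 ≤ 3 → i=2, swap arr[2],arr[4] → [3,3,3,4,4,4,3,3,4,4,3,3]
j=5: arr[5]=4 > 3 → no swap
j=6: arr[6]=3 ≤ 3 → i=3, swap arr[3],arr[6] → [3,3,3,3,4,4,4,3,4,4,3,3]
j=7: arr[7]=3 ≤ 3 → i=4, swap arr[4],arr[7] → [3,3,3,3,3,4,4,4,4,4,3,3]
j=8: arr[8]=4 > 3 → no swap
j=9: arr[9]=4 > 3 → no swap
j=10: arr[10]=3 ≤ 3 → i=5, swap arr[5],arr[10] → [3,3,3,3,3,3,4,4,4,4,4,3]
final swap arr[6],arr[11] → [3,3,3,3,3,3,3,4,4,4,4,4]; return 6

[3,3,3,3,3,3,3,4,4,4,4,4]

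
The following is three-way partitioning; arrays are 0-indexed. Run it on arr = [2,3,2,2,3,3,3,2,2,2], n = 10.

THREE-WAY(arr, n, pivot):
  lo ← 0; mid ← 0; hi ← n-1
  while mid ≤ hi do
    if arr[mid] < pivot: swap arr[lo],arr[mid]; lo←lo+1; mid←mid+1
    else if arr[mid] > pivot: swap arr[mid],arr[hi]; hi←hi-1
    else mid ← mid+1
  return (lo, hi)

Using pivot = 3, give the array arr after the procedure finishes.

[2,2,2,2,2,2,3,3,3,3]

pivot = 3; lo=0, mid=0, hi=9
arr[mid]=2<3: swap arr[0],arr[0]; lo=1,mid=1 → [2,3,2,2,3,3,3,2,2,2]
arr[mid]=3=3: mid=2
arr[mid]=2<3: swap arr[1],arr[2]; lo=2,mid=3 → [2,2,3,2,3,3,3,2,2,2]
arr[mid]=2<3: swap arr[2],arr[3]; lo=3,mid=4 → [2,2,2,3,3,3,3,2,2,2]
arr[mid]=3=3: mid=5
arr[mid]=3=3: mid=6
arr[mid]=3=3: mid=7
arr[mid]=2<3: swap arr[3],arr[7]; lo=4,mid=8 → [2,2,2,2,3,3,3,3,2,2]
arr[mid]=2<3: swap arr[4],arr[8]; lo=5,mid=9 → [2,2,2,2,2,3,3,3,3,2]
arr[mid]=2<3: swap arr[5],arr[9]; lo=6,mid=10 → [2,2,2,2,2,2,3,3,3,3]
end: lo=6, hi=9; arr = [2,2,2,2,2,2,3,3,3,3]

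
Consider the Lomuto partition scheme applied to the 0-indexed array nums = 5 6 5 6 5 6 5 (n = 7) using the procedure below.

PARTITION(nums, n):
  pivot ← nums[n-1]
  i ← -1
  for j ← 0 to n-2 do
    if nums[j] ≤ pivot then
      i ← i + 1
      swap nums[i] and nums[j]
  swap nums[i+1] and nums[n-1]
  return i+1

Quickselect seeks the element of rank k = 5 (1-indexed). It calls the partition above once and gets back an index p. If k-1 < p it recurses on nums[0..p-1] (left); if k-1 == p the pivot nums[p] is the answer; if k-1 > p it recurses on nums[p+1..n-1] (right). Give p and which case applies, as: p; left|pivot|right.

3; right

pivot=5, i=-1
j=0: 5≤5, i=0, swap(0,0) ⇒ 5 6 5 6 5 6 5
j=1: 6>5, skip
j=2: 5≤5, i=1, swap(1,2) ⇒ 5 5 6 6 5 6 5
j=3: 6>5, skip
j=4: 5≤5, i=2, swap(2,4) ⇒ 5 5 5 6 6 6 5
j=5: 6>5, skip
swap(3,6) ⇒ 5 5 5 5 6 6 6; return 3
p = 3; k-1 = 4 > 3 ⇒ right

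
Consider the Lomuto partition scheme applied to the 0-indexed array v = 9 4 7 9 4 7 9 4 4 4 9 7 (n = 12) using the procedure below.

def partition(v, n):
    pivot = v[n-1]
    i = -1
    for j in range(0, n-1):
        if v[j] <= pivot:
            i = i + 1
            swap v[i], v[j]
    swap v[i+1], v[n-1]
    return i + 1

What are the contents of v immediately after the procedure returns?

4 7 4 7 4 4 4 7 9 9 9 9

pivot = v[11] = 7; i = -1
j=0: v[0]=9 > 7 → no swap
j=1: v[1]=4 ≤ 7 → i=0, swap v[0],v[1] → 4 9 7 9 4 7 9 4 4 4 9 7
j=2: v[2]=7 ≤ 7 → i=1, swap v[1],v[2] → 4 7 9 9 4 7 9 4 4 4 9 7
j=3: v[3]=9 > 7 → no swap
j=4: v[4]=4 ≤ 7 → i=2, swap v[2],v[4] → 4 7 4 9 9 7 9 4 4 4 9 7
j=5: v[5]=7 ≤ 7 → i=3, swap v[3],v[5] → 4 7 4 7 9 9 9 4 4 4 9 7
j=6: v[6]=9 > 7 → no swap
j=7: v[7]=4 ≤ 7 → i=4, swap v[4],v[7] → 4 7 4 7 4 9 9 9 4 4 9 7
j=8: v[8]=4 ≤ 7 → i=5, swap v[5],v[8] → 4 7 4 7 4 4 9 9 9 4 9 7
j=9: v[9]=4 ≤ 7 → i=6, swap v[6],v[9] → 4 7 4 7 4 4 4 9 9 9 9 7
j=10: v[10]=9 > 7 → no swap
final swap v[7],v[11] → 4 7 4 7 4 4 4 7 9 9 9 9; return 7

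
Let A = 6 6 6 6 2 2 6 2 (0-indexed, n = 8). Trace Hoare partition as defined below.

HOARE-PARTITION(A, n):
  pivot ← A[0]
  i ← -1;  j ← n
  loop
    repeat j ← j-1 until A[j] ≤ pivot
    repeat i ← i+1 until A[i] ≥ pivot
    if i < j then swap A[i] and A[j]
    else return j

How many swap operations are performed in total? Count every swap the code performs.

4

pivot=6
j stops at 7 (2), i stops at 0 (6); swap ⇒ 2 6 6 6 2 2 6 6
j stops at 6 (6), i stops at 1 (6); swap ⇒ 2 6 6 6 2 2 6 6
j stops at 5 (2), i stops at 2 (6); swap ⇒ 2 6 2 6 2 6 6 6
j stops at 4 (2), i stops at 3 (6); swap ⇒ 2 6 2 2 6 6 6 6
j stops at 3, i stops at 4; i≥j ⇒ return 3. A=2 6 2 2 6 6 6 6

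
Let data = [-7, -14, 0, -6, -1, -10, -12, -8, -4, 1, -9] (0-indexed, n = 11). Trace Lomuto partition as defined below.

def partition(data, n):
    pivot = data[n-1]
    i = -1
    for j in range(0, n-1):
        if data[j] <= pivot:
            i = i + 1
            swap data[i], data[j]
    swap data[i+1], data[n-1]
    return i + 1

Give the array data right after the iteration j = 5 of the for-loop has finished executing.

[-14, -10, 0, -6, -1, -7, -12, -8, -4, 1, -9]

pivot=-9, i=-1
j=0: -7>-9, skip
j=1: -14≤-9, i=0, swap(0,1) ⇒ [-14, -7, 0, -6, -1, -10, -12, -8, -4, 1, -9]
j=2: 0>-9, skip
j=3: -6>-9, skip
j=4: -1>-9, skip
j=5: -10≤-9, i=1, swap(1,5) ⇒ [-14, -10, 0, -6, -1, -7, -12, -8, -4, 1, -9]
(after j=5) data = [-14, -10, 0, -6, -1, -7, -12, -8, -4, 1, -9]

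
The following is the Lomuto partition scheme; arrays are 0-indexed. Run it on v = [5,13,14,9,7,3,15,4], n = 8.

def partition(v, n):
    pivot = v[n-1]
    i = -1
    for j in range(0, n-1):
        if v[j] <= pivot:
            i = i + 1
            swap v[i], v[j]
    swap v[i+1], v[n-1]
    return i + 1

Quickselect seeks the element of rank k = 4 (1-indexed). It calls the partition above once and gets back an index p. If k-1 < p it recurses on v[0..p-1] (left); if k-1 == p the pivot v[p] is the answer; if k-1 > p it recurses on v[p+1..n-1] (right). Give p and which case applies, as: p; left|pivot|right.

1; right

pivot = v[7] = 4; i = -1
j=0: v[0]=5 > 4 → no swap
j=1: v[1]=13 > 4 → no swap
j=2: v[2]=14 > 4 → no swap
j=3: v[3]=9 > 4 → no swap
j=4: v[4]=7 > 4 → no swap
j=5: v[5]=3 ≤ 4 → i=0, swap v[0],v[5] → [3,13,14,9,7,5,15,4]
j=6: v[6]=15 > 4 → no swap
final swap v[1],v[7] → [3,4,14,9,7,5,15,13]; return 1
p = 1; k-1 = 3 > 1 ⇒ right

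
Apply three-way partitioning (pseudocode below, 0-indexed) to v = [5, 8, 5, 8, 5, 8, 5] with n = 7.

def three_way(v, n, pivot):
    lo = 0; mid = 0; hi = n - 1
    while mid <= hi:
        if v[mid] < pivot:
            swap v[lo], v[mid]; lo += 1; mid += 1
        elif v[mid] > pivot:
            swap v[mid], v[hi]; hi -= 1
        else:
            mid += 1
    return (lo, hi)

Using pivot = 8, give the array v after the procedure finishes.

[5, 5, 5, 5, 8, 8, 8]

pivot = 8; lo=0, mid=0, hi=6
v[mid]=5<8: swap v[0],v[0]; lo=1,mid=1 → [5, 8, 5, 8, 5, 8, 5]
v[mid]=8=8: mid=2
v[mid]=5<8: swap v[1],v[2]; lo=2,mid=3 → [5, 5, 8, 8, 5, 8, 5]
v[mid]=8=8: mid=4
v[mid]=5<8: swap v[2],v[4]; lo=3,mid=5 → [5, 5, 5, 8, 8, 8, 5]
v[mid]=8=8: mid=6
v[mid]=5<8: swap v[3],v[6]; lo=4,mid=7 → [5, 5, 5, 5, 8, 8, 8]
end: lo=4, hi=6; v = [5, 5, 5, 5, 8, 8, 8]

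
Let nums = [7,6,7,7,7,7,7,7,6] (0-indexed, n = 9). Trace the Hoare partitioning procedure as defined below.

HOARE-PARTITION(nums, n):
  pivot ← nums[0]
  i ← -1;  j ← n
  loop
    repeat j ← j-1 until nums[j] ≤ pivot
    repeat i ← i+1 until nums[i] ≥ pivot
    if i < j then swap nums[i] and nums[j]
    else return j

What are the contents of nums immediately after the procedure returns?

pivot=7
j stops at 8 (6), i stops at 0 (7); swap ⇒ [6,6,7,7,7,7,7,7,7]
j stops at 7 (7), i stops at 2 (7); swap ⇒ [6,6,7,7,7,7,7,7,7]
j stops at 6 (7), i stops at 3 (7); swap ⇒ [6,6,7,7,7,7,7,7,7]
j stops at 5 (7), i stops at 4 (7); swap ⇒ [6,6,7,7,7,7,7,7,7]
j stops at 4, i stops at 5; i≥j ⇒ return 4. nums=[6,6,7,7,7,7,7,7,7]

[6,6,7,7,7,7,7,7,7]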